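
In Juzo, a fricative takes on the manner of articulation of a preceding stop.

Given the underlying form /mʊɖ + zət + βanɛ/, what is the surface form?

/z/ is a voiced alveolar fricative. The preceding trigger /ɖ/ is a stop, so /z/ must become a stop as well.
The voiced alveolar stop is [d], so /z/ → [d].
At the second juncture, /β/ likewise becomes [b] adjacent to /t/.

[mʊɖdətbanɛ]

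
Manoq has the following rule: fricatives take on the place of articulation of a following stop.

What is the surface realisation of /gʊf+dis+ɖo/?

The rule targets /f/ (voiceless labiodental fricative), which sits before the trigger /d/ (alveolar).
A voiceless alveolar fricative is [s], so the surface segment is [s].
The same rule applies at the second boundary: /s/ → [ʂ] next to /ɖ/.

[gʊsdiʂɖo]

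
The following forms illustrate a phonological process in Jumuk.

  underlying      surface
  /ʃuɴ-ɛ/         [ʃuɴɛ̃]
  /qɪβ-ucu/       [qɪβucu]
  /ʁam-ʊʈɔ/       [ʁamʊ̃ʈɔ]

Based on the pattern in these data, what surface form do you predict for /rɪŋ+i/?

[rɪŋĩ]

The data show progressive nasality assimilation (vowel nasalisation): /ɛ/ → [ɛ̃] after /ɴ/; /ʊ/ → [ʊ̃] after /m/ — a vowel is nasalised by an immediately preceding nasal consonant.
No change occurs in [qɪβucu] because the vowel at the boundary is adjacent to an oral consonant, not a nasal (/u/ next to /β/).
The vowel /i/ is adjacent to the preceding nasal /ŋ/, so it acquires [+nasal] and surfaces as [ĩ].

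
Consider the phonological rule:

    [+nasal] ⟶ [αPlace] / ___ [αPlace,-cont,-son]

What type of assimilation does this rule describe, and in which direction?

regressive place assimilation

The rule copies the place features (abbreviated [Place]) from the environment onto the target, so the assimilating feature is place.
Since the environment is written after the underscore, the trigger follows the target; the direction is regressive.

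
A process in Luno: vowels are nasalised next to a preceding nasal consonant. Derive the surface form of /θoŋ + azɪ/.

/a/ sits next to the nasal /ŋ/ and is therefore nasalised to [ã].

[θoŋãzɪ]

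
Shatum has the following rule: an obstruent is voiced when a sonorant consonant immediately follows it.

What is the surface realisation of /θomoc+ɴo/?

[θomoɟɴo]

The rule targets /c/ (voiceless palatal stop), which sits before the trigger /ɴ/ (voiced).
The voiced palatal stop is [ɟ], so /c/ → [ɟ].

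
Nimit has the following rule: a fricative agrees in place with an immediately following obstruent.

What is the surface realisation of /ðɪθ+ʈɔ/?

/θ/ is a voiceless dental fricative. The following trigger /ʈ/ is retroflex, so /θ/ must become retroflex as well.
A voiceless retroflex fricative is [ʂ], so the surface segment is [ʂ].

[ðɪʂʈɔ]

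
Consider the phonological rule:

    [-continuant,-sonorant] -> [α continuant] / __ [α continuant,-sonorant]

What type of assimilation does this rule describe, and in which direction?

regressive manner assimilation

The shared variable α links the value of [continuant] on the target to that of the neighbouring obstruent. [continuant] distinguishes stops from fricatives — a manner-of-articulation feature — so this is manner assimilation.
Since the environment is written after the underscore, the trigger follows the target; the direction is regressive.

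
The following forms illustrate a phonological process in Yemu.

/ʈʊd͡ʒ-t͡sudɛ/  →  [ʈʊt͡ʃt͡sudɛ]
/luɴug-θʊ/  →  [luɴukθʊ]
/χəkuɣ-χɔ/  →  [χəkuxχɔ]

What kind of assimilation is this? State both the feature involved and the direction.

regressive voicing assimilation

The segment that alternates is /d͡ʒ/, which surfaces as [t͡ʃ] when adjacent to /t͡s/.
/d͡ʒ/ is voiced while /t͡s/ is voiceless; the output [t͡ʃ] is voiceless, matching the trigger — so the feature that spreads is voicing.
Place and manner are unchanged, so the assimilation is partial, not total.
Checking the remaining alternations: /g/ → [k] before /θ/ (voiced → voiceless, matching voiceless); /ɣ/ → [x] before /χ/ (voiced → voiceless, matching voiceless) — only voicing changes, and always toward the following segment.
Since the segment that changes precedes the conditioning segment, the assimilation is regressive.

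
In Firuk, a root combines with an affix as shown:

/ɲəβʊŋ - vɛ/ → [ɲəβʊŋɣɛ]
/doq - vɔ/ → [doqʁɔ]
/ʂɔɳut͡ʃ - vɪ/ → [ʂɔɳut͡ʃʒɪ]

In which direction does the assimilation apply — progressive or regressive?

progressive

Underlying /v/ is realised as [ɣ] next to /ŋ/; /ŋ/ itself does not change.
/v/ is labiodental while /ŋ/ is velar; the output [ɣ] is velar, matching the trigger — so the feature that spreads is place.
Checking the remaining alternations: /v/ → [ʁ] after /q/ (labiodental → uvular, matching uvular); /v/ → [ʒ] after /t͡ʃ/ (labiodental → postalveolar, matching postalveolar) — only place changes, and always toward the preceding segment.
Since the segment that changes follows the conditioning segment, the assimilation is progressive.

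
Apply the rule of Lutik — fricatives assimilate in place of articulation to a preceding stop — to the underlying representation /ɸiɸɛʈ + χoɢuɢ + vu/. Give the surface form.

[ɸiɸɛʈʂoɢuɢʁu]

/χ/ is a voiceless uvular fricative. The preceding trigger /ʈ/ is retroflex, so /χ/ must become retroflex as well.
The voiceless retroflex fricative is [ʂ], so /χ/ → [ʂ].
At the second juncture, /v/ likewise becomes [ʁ] adjacent to /ɢ/.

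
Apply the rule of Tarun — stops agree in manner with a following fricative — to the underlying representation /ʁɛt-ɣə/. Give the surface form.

[ʁɛsɣə]

/t/ is a voiceless alveolar stop. The following trigger /ɣ/ is a fricative, so /t/ must become a fricative as well.
The voiceless alveolar fricative is [s], so /t/ → [s].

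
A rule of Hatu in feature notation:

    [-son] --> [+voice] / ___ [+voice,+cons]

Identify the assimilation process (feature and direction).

The structural change is [+voice], and the conditioning segment [+voice,+cons] (a voiced consonant) is itself voiced, so the target comes to share the voicing of its neighbour — voicing assimilation.
The conditioning segment sits to the right of the focus bar, meaning the trigger follows the segment that changes — regressive assimilation.

regressive voicing assimilation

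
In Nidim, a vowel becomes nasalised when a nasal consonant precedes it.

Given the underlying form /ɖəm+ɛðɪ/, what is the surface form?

[ɖəmɛ̃ðɪ]

The vowel /ɛ/ is adjacent to the preceding nasal /m/, so it acquires [+nasal] and surfaces as [ɛ̃].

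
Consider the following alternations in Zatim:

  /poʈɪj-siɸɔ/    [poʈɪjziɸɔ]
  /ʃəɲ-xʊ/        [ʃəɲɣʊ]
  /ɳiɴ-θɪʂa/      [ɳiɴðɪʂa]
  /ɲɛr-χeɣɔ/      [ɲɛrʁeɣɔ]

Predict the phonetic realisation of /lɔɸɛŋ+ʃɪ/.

[lɔɸɛŋʒɪ]

The data show progressive voicing assimilation: /s/ → [z] after /j/; /x/ → [ɣ] after /ɲ/; /θ/ → [ð] after /ɴ/; /χ/ → [ʁ] after /r/. In each pair only voicing changes, matching the preceding consonant, while place and manner stay constant.
/ʃ/ is a voiceless postalveolar fricative. The preceding trigger /ŋ/ is voiced, so /ʃ/ must become voiced as well.
A voiced postalveolar fricative is [ʒ], so the surface segment is [ʒ].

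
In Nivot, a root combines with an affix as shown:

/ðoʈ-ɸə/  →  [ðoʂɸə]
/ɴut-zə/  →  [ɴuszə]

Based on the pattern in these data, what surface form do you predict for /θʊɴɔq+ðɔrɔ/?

The data show regressive manner assimilation: /ʈ/ → [ʂ] before /ɸ/; /t/ → [s] before /z/. In each pair only manner changes, matching the following consonant, while place and voice stay constant.
/q/ is a voiceless uvular stop. The following trigger /ð/ is a fricative, so /q/ must become a fricative as well.
The voiceless uvular fricative is [χ], so /q/ → [χ].

[θʊɴɔχðɔrɔ]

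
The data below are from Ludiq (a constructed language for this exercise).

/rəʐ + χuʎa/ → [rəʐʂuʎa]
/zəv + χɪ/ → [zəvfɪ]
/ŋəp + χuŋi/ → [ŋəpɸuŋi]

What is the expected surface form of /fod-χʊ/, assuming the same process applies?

[fodsʊ]

The data show progressive place assimilation: /χ/ → [ʂ] after /ʐ/; /χ/ → [f] after /v/; /χ/ → [ɸ] after /p/. In each pair only place changes, matching the preceding consonant, while manner and voice stay constant.
/χ/ is a voiceless uvular fricative. The preceding trigger /d/ is alveolar, so /χ/ must become alveolar as well.
A voiceless alveolar fricative is [s], so the surface segment is [s].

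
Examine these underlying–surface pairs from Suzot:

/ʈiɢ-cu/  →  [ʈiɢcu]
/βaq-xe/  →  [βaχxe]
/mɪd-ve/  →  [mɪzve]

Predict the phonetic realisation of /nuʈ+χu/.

[nuʂχu]

The data show regressive manner assimilation: /q/ → [χ] before /x/; /d/ → [z] before /v/. In each pair only manner changes, matching the following consonant, while place and voice stay constant.
Nothing changes in [ʈiɢcu]: there the adjacent consonants already agree in manner (/ɢ/ and /c/ are both stops), so this form is consistent with the same rule.
/ʈ/ is a voiceless retroflex stop. The following trigger /χ/ is a fricative, so /ʈ/ must become a fricative as well.
The voiceless retroflex fricative is [ʂ], so /ʈ/ → [ʂ].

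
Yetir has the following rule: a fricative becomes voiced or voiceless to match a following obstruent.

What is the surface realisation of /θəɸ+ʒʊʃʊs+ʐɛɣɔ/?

The rule targets /ɸ/ (voiceless bilabial fricative), which sits before the trigger /ʒ/ (voiced).
A voiced bilabial fricative is [β], so the surface segment is [β].
At the second juncture, /s/ likewise becomes [z] adjacent to /ʐ/.

[θəβʒʊʃʊzʐɛɣɔ]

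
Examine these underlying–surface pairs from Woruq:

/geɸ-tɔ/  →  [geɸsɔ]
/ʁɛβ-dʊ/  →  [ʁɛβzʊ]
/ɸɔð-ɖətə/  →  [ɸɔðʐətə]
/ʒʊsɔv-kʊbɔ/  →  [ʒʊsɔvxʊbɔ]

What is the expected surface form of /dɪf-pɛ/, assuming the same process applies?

The data show progressive manner assimilation: /t/ → [s] after /ɸ/; /d/ → [z] after /β/; /ɖ/ → [ʐ] after /ð/; /k/ → [x] after /v/. In each pair only manner changes, matching the preceding consonant, while place and voice stay constant.
The rule targets /p/ (voiceless bilabial stop), which sits after the trigger /f/ (fricative).
Changing only its manner to fricative gives [ɸ] — the voiceless bilabial fricative.

[dɪfɸɛ]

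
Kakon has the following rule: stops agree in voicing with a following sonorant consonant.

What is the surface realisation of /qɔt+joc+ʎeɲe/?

[qɔdjoɟʎeɲe]

The rule targets /t/ (voiceless alveolar stop), which sits before the trigger /j/ (voiced).
A voiced alveolar stop is [d], so the surface segment is [d].
At the second juncture, /c/ likewise becomes [ɟ] adjacent to /ʎ/.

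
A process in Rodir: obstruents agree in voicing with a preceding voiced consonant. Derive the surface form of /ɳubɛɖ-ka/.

[ɳubɛɖga]

The rule targets /k/ (voiceless velar stop), which sits after the trigger /ɖ/ (voiced).
The voiced velar stop is [g], so /k/ → [g].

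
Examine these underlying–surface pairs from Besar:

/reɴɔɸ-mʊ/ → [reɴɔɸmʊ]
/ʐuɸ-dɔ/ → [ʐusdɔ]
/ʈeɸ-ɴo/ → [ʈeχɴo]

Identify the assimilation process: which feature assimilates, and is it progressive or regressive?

regressive place assimilation

Comparing underlying and surface forms, /ɸ/ → [s] is the alternation; the neighbouring /d/ is constant.
The change bilabial → alveolar matches the place of the following /d/, identifying this as place assimilation.
Manner and voice are unchanged, so the assimilation is partial, not total.
The other alternating form patterns the same way: /ɸ/ → [χ] before /ɴ/ (bilabial → uvular, matching uvular) — only place changes, and always toward the following segment.
No alternation appears in [reɴɔɸmʊ]: there the adjacent consonants already agree in place (/ɸ/ and /m/ are both bilabial), so this form is consistent with the same rule.
Since the segment that changes precedes the conditioning segment, the assimilation is regressive.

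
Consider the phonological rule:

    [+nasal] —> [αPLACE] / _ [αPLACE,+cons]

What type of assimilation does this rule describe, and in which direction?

The rule copies the place features (abbreviated [PLACE]) from the environment onto the target, so the assimilating feature is place.
Since the environment is written after the underscore, the trigger follows the target; the direction is regressive.

regressive place assimilation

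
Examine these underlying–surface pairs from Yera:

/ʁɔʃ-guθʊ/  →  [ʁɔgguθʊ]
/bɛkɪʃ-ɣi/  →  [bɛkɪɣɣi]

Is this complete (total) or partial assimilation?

Underlying /ʃ/ is realised as [g] next to /g/; /g/ itself does not change.
The output [g] is identical to the trigger /g/ — every feature (place, manner, voicing) has been copied — so this is total assimilation.
The other form behaves the same way: /ʃ/ → [ɣ] before /ɣ/ — in each case the output is a copy of the following consonant.

total assimilation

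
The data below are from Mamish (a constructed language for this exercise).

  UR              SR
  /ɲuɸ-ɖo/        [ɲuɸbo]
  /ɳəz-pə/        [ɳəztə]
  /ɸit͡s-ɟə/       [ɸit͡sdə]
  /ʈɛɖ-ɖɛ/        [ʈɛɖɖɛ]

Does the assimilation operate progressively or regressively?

Comparing underlying and surface forms, /ɖ/ → [b] is the alternation; the neighbouring /ɸ/ is constant.
The change retroflex → bilabial matches the place of the preceding /ɸ/, identifying this as place assimilation.
The same holds elsewhere in the data: /p/ → [t] after /z/ (bilabial → alveolar, matching alveolar); /ɟ/ → [d] after /t͡s/ (palatal → alveolar, matching alveolar) — only place changes, and always toward the preceding segment.
No alternation appears in [ʈɛɖɖɛ]: there the adjacent consonants already agree in place (/ɖ/ and /ɖ/ are both retroflex), so this form is consistent with the same rule.
Since the segment that changes follows the conditioning segment, the assimilation is progressive.

progressive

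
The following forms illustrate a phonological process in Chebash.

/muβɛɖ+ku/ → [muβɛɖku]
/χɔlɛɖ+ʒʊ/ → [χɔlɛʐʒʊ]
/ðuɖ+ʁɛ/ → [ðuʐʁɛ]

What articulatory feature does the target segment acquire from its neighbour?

manner

The segment that alternates is /ɖ/, which surfaces as [ʐ] when adjacent to /ʒ/.
/ɖ/ is a stop while /ʒ/ is a fricative; the output [ʐ] is a fricative, matching the trigger — so the feature that spreads is manner.
Checking the remaining alternation: /ɖ/ → [ʐ] before /ʁ/ (stop → fricative, matching a fricative) — only manner changes, and always toward the following segment.
No alternation appears in [muβɛɖku]: there the adjacent consonants already agree in manner (/ɖ/ and /k/ are both stops), so this form is consistent with the same rule.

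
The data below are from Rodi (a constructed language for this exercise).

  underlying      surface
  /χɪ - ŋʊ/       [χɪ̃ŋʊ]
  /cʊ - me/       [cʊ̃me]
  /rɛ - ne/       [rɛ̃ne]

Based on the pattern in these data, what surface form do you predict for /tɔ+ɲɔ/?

[tɔ̃ɲɔ]

The data show regressive nasality assimilation (vowel nasalisation): /ɪ/ → [ɪ̃] before /ŋ/; /ʊ/ → [ʊ̃] before /m/; /ɛ/ → [ɛ̃] before /n/ — a vowel is nasalised by an immediately following nasal consonant.
The vowel /ɔ/ is adjacent to the following nasal /ɲ/, so it acquires [+nasal] and surfaces as [ɔ̃].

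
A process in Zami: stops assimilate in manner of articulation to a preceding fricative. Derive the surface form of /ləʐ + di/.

/d/ is a voiced alveolar stop. The preceding trigger /ʐ/ is a fricative, so /d/ must become a fricative as well.
Changing only its manner to fricative gives [z] — the voiced alveolar fricative.

[ləʐzi]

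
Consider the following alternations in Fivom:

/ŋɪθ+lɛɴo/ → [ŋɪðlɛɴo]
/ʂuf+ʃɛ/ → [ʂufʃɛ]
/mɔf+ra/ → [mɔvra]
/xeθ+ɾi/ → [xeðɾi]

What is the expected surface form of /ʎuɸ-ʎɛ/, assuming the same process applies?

[ʎuβʎɛ]

The data show regressive voicing assimilation: /θ/ → [ð] before /l/; /f/ → [v] before /r/; /θ/ → [ð] before /ɾ/. In each pair only voicing changes, matching the following consonant, while place and manner stay constant.
No alternation appears in [ʂufʃɛ]: there the adjacent consonants already agree in voicing (/f/ and /ʃ/ are both voiceless), so this form is consistent with the same rule.
The rule targets /ɸ/ (voiceless bilabial fricative), which sits before the trigger /ʎ/ (voiced).
The voiced bilabial fricative is [β], so /ɸ/ → [β].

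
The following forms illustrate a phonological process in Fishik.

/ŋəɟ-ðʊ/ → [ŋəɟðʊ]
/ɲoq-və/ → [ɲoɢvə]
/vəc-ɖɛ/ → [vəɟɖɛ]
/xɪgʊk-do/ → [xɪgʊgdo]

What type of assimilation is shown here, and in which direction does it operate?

Underlying /q/ is realised as [ɢ] next to /v/; /v/ itself does not change.
The change voiceless → voiced matches the voicing of the following /v/, identifying this as voicing assimilation.
Place and manner are unchanged, so the assimilation is partial, not total.
The other alternating forms pattern the same way: /c/ → [ɟ] before /ɖ/ (voiceless → voiced, matching voiced); /k/ → [g] before /d/ (voiceless → voiced, matching voiced) — only voicing changes, and always toward the following segment.
Nothing changes in [ŋəɟðʊ]: there the adjacent consonants already agree in voicing (/ɟ/ and /ð/ are both voiced), so this form is consistent with the same rule.
The trigger is the following segment, so the direction is regressive (anticipatory).

regressive voicing assimilation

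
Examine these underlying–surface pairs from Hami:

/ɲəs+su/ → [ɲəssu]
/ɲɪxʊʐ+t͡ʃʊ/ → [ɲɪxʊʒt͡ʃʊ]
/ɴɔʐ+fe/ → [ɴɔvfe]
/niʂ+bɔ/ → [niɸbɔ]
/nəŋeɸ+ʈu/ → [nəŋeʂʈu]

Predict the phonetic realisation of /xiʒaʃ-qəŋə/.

[xiʒaχqəŋə]

The data show regressive place assimilation: /ʐ/ → [ʒ] before /t͡ʃ/; /ʐ/ → [v] before /f/; /ʂ/ → [ɸ] before /b/; /ɸ/ → [ʂ] before /ʈ/. In each pair only place changes, matching the following consonant, while manner and voice stay constant.
No alternation appears in [ɲəssu]: there the adjacent consonants already agree in place (/s/ and /s/ are both alveolar), so this form is consistent with the same rule.
The rule targets /ʃ/ (voiceless postalveolar fricative), which sits before the trigger /q/ (uvular).
Changing only its place to uvular gives [χ] — the voiceless uvular fricative.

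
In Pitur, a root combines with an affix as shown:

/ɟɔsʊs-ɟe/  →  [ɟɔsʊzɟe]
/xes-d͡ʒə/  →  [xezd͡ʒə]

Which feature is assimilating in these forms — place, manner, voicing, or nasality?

voicing

Comparing underlying and surface forms, /s/ → [z] is the alternation; the neighbouring /ɟ/ is constant.
The change voiceless → voiced matches the voicing of the following /ɟ/, identifying this as voicing assimilation.
The same holds elsewhere in the data: /s/ → [z] before /d͡ʒ/ (voiceless → voiced, matching voiced) — only voicing changes, and always toward the following segment.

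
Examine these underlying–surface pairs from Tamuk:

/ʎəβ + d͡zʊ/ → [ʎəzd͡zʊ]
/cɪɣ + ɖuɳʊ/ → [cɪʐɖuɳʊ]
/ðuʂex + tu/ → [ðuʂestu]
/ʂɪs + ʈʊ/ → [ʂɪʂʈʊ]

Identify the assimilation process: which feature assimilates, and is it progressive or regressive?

regressive place assimilation

Underlying /β/ is realised as [z] next to /d͡z/; /d͡z/ itself does not change.
The change bilabial → alveolar matches the place of the following /d͡z/, identifying this as place assimilation.
Manner and voice are unchanged, so the assimilation is partial, not total.
The other alternating forms pattern the same way: /ɣ/ → [ʐ] before /ɖ/ (velar → retroflex, matching retroflex); /x/ → [s] before /t/ (velar → alveolar, matching alveolar); /s/ → [ʂ] before /ʈ/ (alveolar → retroflex, matching retroflex) — only place changes, and always toward the following segment.
Since the segment that changes precedes the conditioning segment, the assimilation is regressive.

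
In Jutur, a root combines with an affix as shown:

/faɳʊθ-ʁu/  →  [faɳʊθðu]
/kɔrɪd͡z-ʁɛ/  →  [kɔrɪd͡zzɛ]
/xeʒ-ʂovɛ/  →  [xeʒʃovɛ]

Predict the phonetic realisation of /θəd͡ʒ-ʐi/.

The data show progressive place assimilation: /ʁ/ → [ð] after /θ/; /ʁ/ → [z] after /d͡z/; /ʂ/ → [ʃ] after /ʒ/. In each pair only place changes, matching the preceding consonant, while manner and voice stay constant.
/ʐ/ is a voiced retroflex fricative. The preceding trigger /d͡ʒ/ is postalveolar, so /ʐ/ must become postalveolar as well.
Changing only its place to postalveolar gives [ʒ] — the voiced postalveolar fricative.

[θəd͡ʒʒi]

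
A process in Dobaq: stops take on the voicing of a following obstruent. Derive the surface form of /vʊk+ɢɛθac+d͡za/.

[vʊgɢɛθaɟd͡za]

/k/ is a voiceless velar stop. The following trigger /ɢ/ is voiced, so /k/ must become voiced as well.
A voiced velar stop is [g], so the surface segment is [g].
The same rule applies at the second boundary: /c/ → [ɟ] next to /d͡z/.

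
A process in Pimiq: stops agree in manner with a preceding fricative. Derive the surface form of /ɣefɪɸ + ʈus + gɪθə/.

[ɣefɪɸʂusɣɪθə]

The rule targets /ʈ/ (voiceless retroflex stop), which sits after the trigger /ɸ/ (fricative).
A voiceless retroflex fricative is [ʂ], so the surface segment is [ʂ].
At the second juncture, /g/ likewise becomes [ɣ] adjacent to /s/.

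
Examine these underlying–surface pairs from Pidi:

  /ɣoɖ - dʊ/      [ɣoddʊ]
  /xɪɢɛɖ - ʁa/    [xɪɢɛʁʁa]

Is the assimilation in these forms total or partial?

Underlying /ɖ/ is realised as [ʁ] next to /ʁ/; /ʁ/ itself does not change.
The output [ʁ] is identical to the trigger /ʁ/ — every feature (place, manner, voicing) has been copied — so this is total assimilation.
The other form behaves the same way: /ɖ/ → [d] before /d/ — in each case the output is a copy of the following consonant.

total assimilation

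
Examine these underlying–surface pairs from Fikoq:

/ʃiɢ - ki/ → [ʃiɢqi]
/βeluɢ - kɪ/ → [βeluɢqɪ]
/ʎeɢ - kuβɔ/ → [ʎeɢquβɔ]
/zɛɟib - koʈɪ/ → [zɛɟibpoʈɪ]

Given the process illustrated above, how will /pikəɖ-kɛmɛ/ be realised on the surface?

The data show progressive place assimilation: /k/ → [q] after /ɢ/; /k/ → [p] after /b/. In each pair only place changes, matching the preceding consonant, while manner and voice stay constant.
The rule targets /k/ (voiceless velar stop), which sits after the trigger /ɖ/ (retroflex).
The voiceless retroflex stop is [ʈ], so /k/ → [ʈ].

[pikəɖʈɛmɛ]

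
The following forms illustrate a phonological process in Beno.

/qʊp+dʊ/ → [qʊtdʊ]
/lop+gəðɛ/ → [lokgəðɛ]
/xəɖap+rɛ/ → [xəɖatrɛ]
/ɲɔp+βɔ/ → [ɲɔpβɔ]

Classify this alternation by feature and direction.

Underlying /p/ is realised as [t] next to /d/; /d/ itself does not change.
/p/ is bilabial while /d/ is alveolar; the output [t] is alveolar, matching the trigger — so the feature that spreads is place.
Manner and voice are unchanged, so the assimilation is partial, not total.
The same holds elsewhere in the data: /p/ → [k] before /g/ (bilabial → velar, matching velar); /p/ → [t] before /r/ (bilabial → alveolar, matching alveolar) — only place changes, and always toward the following segment.
No alternation appears in [ɲɔpβɔ]: there the adjacent consonants already agree in place (/p/ and /β/ are both bilabial), so this form is consistent with the same rule.
Since the segment that changes precedes the conditioning segment, the assimilation is regressive.

regressive place assimilation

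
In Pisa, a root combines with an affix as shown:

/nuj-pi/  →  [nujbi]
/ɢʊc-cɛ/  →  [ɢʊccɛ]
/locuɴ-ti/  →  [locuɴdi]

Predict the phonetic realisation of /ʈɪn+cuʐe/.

[ʈɪnɟuʐe]

The data show progressive voicing assimilation: /p/ → [b] after /j/; /t/ → [d] after /ɴ/. In each pair only voicing changes, matching the preceding consonant, while place and manner stay constant.
Nothing changes in [ɢʊccɛ]: there the adjacent consonants already agree in voicing (/c/ and /c/ are both voiceless), so this form is consistent with the same rule.
/c/ is a voiceless palatal stop. The preceding trigger /n/ is voiced, so /c/ must become voiced as well.
The voiced palatal stop is [ɟ], so /c/ → [ɟ].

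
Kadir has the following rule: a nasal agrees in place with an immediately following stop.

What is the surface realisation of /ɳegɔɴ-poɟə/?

[ɳegɔmpoɟə]

/ɴ/ is a voiced uvular nasal. The following trigger /p/ is bilabial, so /ɴ/ must become bilabial as well.
A voiced bilabial nasal is [m], so the surface segment is [m].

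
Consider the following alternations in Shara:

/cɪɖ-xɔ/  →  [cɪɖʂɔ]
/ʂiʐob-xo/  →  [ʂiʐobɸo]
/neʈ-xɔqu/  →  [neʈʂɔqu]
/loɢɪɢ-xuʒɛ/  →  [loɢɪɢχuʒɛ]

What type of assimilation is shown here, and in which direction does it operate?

progressive place assimilation

Comparing underlying and surface forms, /x/ → [ʂ] is the alternation; the neighbouring /ɖ/ is constant.
The change velar → retroflex matches the place of the preceding /ɖ/, identifying this as place assimilation.
Manner and voice are unchanged, so the assimilation is partial, not total.
The same holds elsewhere in the data: /x/ → [ɸ] after /b/ (velar → bilabial, matching bilabial); /x/ → [ʂ] after /ʈ/ (velar → retroflex, matching retroflex); /x/ → [χ] after /ɢ/ (velar → uvular, matching uvular) — only place changes, and always toward the preceding segment.
The trigger is the preceding segment, so the direction is progressive (perseverative).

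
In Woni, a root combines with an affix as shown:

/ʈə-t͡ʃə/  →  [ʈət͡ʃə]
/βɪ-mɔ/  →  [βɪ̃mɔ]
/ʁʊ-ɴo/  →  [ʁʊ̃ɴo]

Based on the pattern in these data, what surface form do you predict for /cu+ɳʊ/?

[cũɳʊ]

The data show regressive nasality assimilation (vowel nasalisation): /ɪ/ → [ɪ̃] before /m/; /ʊ/ → [ʊ̃] before /ɴ/ — a vowel is nasalised by an immediately following nasal consonant.
No change occurs in [ʈət͡ʃə] because the vowel at the boundary is adjacent to an oral consonant, not a nasal (/ə/ next to /t͡ʃ/).
The vowel /u/ is adjacent to the following nasal /ɳ/, so it acquires [+nasal] and surfaces as [ũ].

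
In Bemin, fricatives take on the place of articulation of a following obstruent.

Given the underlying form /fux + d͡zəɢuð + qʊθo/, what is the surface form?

[fusd͡zəɢuʁqʊθo]

/x/ is a voiceless velar fricative. The following trigger /d͡z/ is alveolar, so /x/ must become alveolar as well.
The voiceless alveolar fricative is [s], so /x/ → [s].
The same rule applies at the second boundary: /ð/ → [ʁ] next to /q/.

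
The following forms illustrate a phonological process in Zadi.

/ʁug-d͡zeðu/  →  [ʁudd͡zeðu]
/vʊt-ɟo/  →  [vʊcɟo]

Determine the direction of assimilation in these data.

Underlying /g/ is realised as [d] next to /d͡z/; /d͡z/ itself does not change.
The change velar → alveolar matches the place of the following /d͡z/, identifying this as place assimilation.
The other alternating form patterns the same way: /t/ → [c] before /ɟ/ (alveolar → palatal, matching palatal) — only place changes, and always toward the following segment.
Since the segment that changes precedes the conditioning segment, the assimilation is regressive.

regressive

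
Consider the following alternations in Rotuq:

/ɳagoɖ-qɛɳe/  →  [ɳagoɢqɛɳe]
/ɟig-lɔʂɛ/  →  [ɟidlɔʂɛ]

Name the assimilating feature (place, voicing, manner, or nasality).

The segment that alternates is /ɖ/, which surfaces as [ɢ] when adjacent to /q/.
/ɖ/ is retroflex while /q/ is uvular; the output [ɢ] is uvular, matching the trigger — so the feature that spreads is place.
Checking the remaining alternation: /g/ → [d] before /l/ (velar → alveolar, matching alveolar) — only place changes, and always toward the following segment.

place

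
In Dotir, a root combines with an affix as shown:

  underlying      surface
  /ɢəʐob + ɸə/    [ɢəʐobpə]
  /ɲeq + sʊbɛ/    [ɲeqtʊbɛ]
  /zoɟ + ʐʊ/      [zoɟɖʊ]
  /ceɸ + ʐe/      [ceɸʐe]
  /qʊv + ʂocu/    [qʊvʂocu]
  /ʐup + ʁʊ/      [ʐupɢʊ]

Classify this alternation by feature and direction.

progressive manner assimilation

The segment that alternates is /ɸ/, which surfaces as [p] when adjacent to /b/.
/ɸ/ is a fricative while /b/ is a stop; the output [p] is a stop, matching the trigger — so the feature that spreads is manner.
Place and voice are unchanged, so the assimilation is partial, not total.
The same holds elsewhere in the data: /s/ → [t] after /q/ (fricative → stop, matching a stop); /ʐ/ → [ɖ] after /ɟ/ (fricative → stop, matching a stop); /ʁ/ → [ɢ] after /p/ (fricative → stop, matching a stop) — only manner changes, and always toward the preceding segment.
No alternation appears in [ceɸʐe], [qʊvʂocu]: there the adjacent consonants already agree in manner (/ʐ/ and /ɸ/ are both fricatives; /ʂ/ and /v/ are both fricatives), so these forms are consistent with the same rule.
The trigger is the preceding segment, so the direction is progressive (perseverative).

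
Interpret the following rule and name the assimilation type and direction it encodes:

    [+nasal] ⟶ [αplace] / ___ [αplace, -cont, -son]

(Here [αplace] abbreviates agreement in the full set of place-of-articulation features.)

regressive place assimilation

The rule copies the place features (abbreviated [place]) from the environment onto the target, so the assimilating feature is place.
The conditioning segment sits to the right of the focus bar, meaning the trigger follows the segment that changes — regressive assimilation.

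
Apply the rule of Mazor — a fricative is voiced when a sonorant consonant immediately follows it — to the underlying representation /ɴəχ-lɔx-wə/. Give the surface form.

/χ/ is a voiceless uvular fricative. The following trigger /l/ is voiced, so /χ/ must become voiced as well.
The voiced uvular fricative is [ʁ], so /χ/ → [ʁ].
At the second juncture, /x/ likewise becomes [ɣ] adjacent to /w/.

[ɴəʁlɔɣwə]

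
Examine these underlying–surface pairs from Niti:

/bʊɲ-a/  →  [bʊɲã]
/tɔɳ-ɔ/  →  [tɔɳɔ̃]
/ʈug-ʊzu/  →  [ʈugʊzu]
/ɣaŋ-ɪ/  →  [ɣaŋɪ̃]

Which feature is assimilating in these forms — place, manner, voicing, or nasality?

The vowel /a/ surfaces as nasalised [ã] next to the preceding nasal /ɲ/ — it has acquired the [+nasal] feature of its neighbour.
Likewise in the remaining data: /ɔ/ → [ɔ̃] after /ɳ/; /ɪ/ → [ɪ̃] after /ŋ/ — each time a vowel is nasalised next to a preceding nasal.
No change occurs in [ʈugʊzu] because the vowel at the boundary is adjacent to an oral consonant, not a nasal (/ʊ/ next to /g/).

nasality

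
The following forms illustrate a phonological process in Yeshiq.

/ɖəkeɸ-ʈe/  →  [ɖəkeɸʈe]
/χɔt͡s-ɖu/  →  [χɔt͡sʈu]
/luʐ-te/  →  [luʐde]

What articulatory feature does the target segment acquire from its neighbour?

The segment that alternates is /ɖ/, which surfaces as [ʈ] when adjacent to /t͡s/.
The change voiced → voiceless matches the voicing of the preceding /t͡s/, identifying this as voicing assimilation.
Checking the remaining alternation: /t/ → [d] after /ʐ/ (voiceless → voiced, matching voiced) — only voicing changes, and always toward the preceding segment.
No alternation appears in [ɖəkeɸʈe]: there the adjacent consonants already agree in voicing (/ʈ/ and /ɸ/ are both voiceless), so this form is consistent with the same rule.

voicing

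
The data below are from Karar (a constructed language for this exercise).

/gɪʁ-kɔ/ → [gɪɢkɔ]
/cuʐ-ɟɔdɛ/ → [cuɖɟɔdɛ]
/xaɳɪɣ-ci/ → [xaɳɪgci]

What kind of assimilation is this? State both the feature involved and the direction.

Comparing underlying and surface forms, /ʁ/ → [ɢ] is the alternation; the neighbouring /k/ is constant.
The change fricative → stop matches the manner of the following /k/, identifying this as manner assimilation.
Place and voice are unchanged, so the assimilation is partial, not total.
The other alternating forms pattern the same way: /ʐ/ → [ɖ] before /ɟ/ (fricative → stop, matching a stop); /ɣ/ → [g] before /c/ (fricative → stop, matching a stop) — only manner changes, and always toward the following segment.
The trigger is the following segment, so the direction is regressive (anticipatory).

regressive manner assimilation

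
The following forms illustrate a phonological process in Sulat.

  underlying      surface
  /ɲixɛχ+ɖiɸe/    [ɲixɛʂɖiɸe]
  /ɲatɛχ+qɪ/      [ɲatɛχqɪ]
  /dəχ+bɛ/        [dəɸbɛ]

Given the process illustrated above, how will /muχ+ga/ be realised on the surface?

[muxga]

The data show regressive place assimilation: /χ/ → [ʂ] before /ɖ/; /χ/ → [ɸ] before /b/. In each pair only place changes, matching the following consonant, while manner and voice stay constant.
Nothing changes in [ɲatɛχqɪ]: there the adjacent consonants already agree in place (/χ/ and /q/ are both uvular), so this form is consistent with the same rule.
The rule targets /χ/ (voiceless uvular fricative), which sits before the trigger /g/ (velar).
The voiceless velar fricative is [x], so /χ/ → [x].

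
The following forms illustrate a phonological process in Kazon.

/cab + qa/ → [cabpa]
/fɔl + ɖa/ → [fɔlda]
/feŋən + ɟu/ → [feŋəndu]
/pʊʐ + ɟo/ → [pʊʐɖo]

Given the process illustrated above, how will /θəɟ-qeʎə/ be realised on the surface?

The data show progressive place assimilation: /q/ → [p] after /b/; /ɖ/ → [d] after /l/; /ɟ/ → [d] after /n/; /ɟ/ → [ɖ] after /ʐ/. In each pair only place changes, matching the preceding consonant, while manner and voice stay constant.
The rule targets /q/ (voiceless uvular stop), which sits after the trigger /ɟ/ (palatal).
Changing only its place to palatal gives [c] — the voiceless palatal stop.

[θəɟceʎə]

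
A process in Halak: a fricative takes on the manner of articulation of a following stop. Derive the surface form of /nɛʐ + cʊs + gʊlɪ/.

[nɛɖcʊtgʊlɪ]

/ʐ/ is a voiced retroflex fricative. The following trigger /c/ is a stop, so /ʐ/ must become a stop as well.
Changing only its manner to stop gives [ɖ] — the voiced retroflex stop.
The same rule applies at the second boundary: /s/ → [t] next to /g/.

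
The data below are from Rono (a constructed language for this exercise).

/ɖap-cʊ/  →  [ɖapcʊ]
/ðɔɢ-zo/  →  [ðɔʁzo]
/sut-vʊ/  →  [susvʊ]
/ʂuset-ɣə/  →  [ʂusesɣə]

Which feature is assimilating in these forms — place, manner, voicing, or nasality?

Underlying /ɢ/ is realised as [ʁ] next to /z/; /z/ itself does not change.
/ɢ/ is a stop while /z/ is a fricative; the output [ʁ] is a fricative, matching the trigger — so the feature that spreads is manner.
The same holds elsewhere in the data: /t/ → [s] before /v/ (stop → fricative, matching a fricative); /t/ → [s] before /ɣ/ (stop → fricative, matching a fricative) — only manner changes, and always toward the following segment.
Nothing changes in [ɖapcʊ]: there the adjacent consonants already agree in manner (/p/ and /c/ are both stops), so this form is consistent with the same rule.

manner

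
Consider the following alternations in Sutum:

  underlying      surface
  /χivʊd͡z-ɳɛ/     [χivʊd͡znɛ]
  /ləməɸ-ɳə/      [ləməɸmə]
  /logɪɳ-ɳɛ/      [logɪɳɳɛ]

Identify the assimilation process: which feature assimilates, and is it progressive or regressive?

Comparing underlying and surface forms, /ɳ/ → [n] is the alternation; the neighbouring /d͡z/ is constant.
/ɳ/ is retroflex while /d͡z/ is alveolar; the output [n] is alveolar, matching the trigger — so the feature that spreads is place.
Manner and voice are unchanged, so the assimilation is partial, not total.
Checking the remaining alternation: /ɳ/ → [m] after /ɸ/ (retroflex → bilabial, matching bilabial) — only place changes, and always toward the preceding segment.
Nothing changes in [logɪɳɳɛ]: there the adjacent consonants already agree in place (/ɳ/ and /ɳ/ are both retroflex), so this form is consistent with the same rule.
The trigger is the preceding segment, so the direction is progressive (perseverative).

progressive place assimilation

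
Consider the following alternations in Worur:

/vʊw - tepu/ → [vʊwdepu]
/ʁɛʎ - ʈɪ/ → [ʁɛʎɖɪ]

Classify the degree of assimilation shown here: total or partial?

Underlying /t/ is realised as [d] next to /w/; /w/ itself does not change.
The change voiceless → voiced matches the voicing of the preceding /w/, identifying this as voicing assimilation.
Place and manner are unchanged, so the assimilation is partial, not total.
The other alternating form patterns the same way: /ʈ/ → [ɖ] after /ʎ/ (voiceless → voiced, matching voiced) — only voicing changes, and always toward the preceding segment.

partial assimilation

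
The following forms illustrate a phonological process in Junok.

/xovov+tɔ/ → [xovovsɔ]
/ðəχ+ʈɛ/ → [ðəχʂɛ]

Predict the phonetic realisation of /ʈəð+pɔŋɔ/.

[ʈəðɸɔŋɔ]

The data show progressive manner assimilation: /t/ → [s] after /v/; /ʈ/ → [ʂ] after /χ/. In each pair only manner changes, matching the preceding consonant, while place and voice stay constant.
The rule targets /p/ (voiceless bilabial stop), which sits after the trigger /ð/ (fricative).
The voiceless bilabial fricative is [ɸ], so /p/ → [ɸ].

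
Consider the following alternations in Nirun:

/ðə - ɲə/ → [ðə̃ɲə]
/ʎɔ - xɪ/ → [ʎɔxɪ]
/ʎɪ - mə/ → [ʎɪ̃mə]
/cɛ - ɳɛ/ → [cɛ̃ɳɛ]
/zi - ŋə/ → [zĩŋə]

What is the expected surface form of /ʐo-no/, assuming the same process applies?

[ʐõno]

The data show regressive nasality assimilation (vowel nasalisation): /ə/ → [ə̃] before /ɲ/; /ɪ/ → [ɪ̃] before /m/; /ɛ/ → [ɛ̃] before /ɳ/; /i/ → [ĩ] before /ŋ/ — a vowel is nasalised by an immediately following nasal consonant.
No change occurs in [ʎɔxɪ] because the vowel at the boundary is adjacent to an oral consonant, not a nasal (/ɔ/ next to /x/).
The vowel /o/ is adjacent to the following nasal /n/, so it acquires [+nasal] and surfaces as [õ].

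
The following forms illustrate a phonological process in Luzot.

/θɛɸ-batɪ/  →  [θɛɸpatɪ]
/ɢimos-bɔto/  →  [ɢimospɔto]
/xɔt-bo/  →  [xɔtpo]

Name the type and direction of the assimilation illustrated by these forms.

Comparing underlying and surface forms, /b/ → [p] is the alternation; the neighbouring /ɸ/ is constant.
/b/ is voiced while /ɸ/ is voiceless; the output [p] is voiceless, matching the trigger — so the feature that spreads is voicing.
Place and manner are unchanged, so the assimilation is partial, not total.
Checking the remaining alternations: /b/ → [p] after /s/ (voiced → voiceless, matching voiceless); /b/ → [p] after /t/ (voiced → voiceless, matching voiceless) — only voicing changes, and always toward the preceding segment.
Since the segment that changes follows the conditioning segment, the assimilation is progressive.

progressive voicing assimilation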